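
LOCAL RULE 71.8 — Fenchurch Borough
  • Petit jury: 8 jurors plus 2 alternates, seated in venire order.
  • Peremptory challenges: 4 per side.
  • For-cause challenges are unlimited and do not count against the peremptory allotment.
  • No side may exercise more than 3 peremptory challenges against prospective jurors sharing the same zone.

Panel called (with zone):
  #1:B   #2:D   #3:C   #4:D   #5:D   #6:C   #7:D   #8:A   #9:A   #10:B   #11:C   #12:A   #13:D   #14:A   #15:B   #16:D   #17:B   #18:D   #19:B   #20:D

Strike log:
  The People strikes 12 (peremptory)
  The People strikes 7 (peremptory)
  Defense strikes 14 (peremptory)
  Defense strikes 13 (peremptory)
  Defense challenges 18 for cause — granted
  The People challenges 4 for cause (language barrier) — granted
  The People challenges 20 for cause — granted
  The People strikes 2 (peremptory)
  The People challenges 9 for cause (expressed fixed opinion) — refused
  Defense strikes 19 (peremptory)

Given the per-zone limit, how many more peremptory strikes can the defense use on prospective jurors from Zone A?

Defense peremptories so far: #14, #13, #19 — 3 of 4 used, 1 left overall.
Against Zone A: #14 — 1 used; per-zone cap 3 leaves 2.
Binding limit: min(1, 2) = 1.

1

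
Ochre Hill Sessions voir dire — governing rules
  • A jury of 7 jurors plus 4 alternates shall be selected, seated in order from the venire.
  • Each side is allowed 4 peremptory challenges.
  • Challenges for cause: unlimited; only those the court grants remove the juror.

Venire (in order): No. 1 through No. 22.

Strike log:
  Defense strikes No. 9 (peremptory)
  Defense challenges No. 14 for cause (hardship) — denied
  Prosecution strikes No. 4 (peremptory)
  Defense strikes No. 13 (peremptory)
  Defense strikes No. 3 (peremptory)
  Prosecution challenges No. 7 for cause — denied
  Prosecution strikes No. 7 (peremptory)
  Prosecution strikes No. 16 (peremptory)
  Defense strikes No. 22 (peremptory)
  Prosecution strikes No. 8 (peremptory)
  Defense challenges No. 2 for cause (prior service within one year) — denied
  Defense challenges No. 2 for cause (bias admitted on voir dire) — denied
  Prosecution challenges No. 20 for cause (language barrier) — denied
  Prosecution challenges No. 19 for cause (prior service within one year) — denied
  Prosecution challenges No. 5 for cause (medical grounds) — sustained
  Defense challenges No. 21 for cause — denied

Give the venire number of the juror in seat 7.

Removed: #3, #4, #5, #7, #8, #9, #13, #16, #22. (#2, #14, #19, #20, #21 stay — for-cause denied.)
Seating in order: seats 1–7 → #1, #2, #6, #10, #11, #12, #14; alternates → #15, #17, #18, #19.
So seat 7 is #14.

14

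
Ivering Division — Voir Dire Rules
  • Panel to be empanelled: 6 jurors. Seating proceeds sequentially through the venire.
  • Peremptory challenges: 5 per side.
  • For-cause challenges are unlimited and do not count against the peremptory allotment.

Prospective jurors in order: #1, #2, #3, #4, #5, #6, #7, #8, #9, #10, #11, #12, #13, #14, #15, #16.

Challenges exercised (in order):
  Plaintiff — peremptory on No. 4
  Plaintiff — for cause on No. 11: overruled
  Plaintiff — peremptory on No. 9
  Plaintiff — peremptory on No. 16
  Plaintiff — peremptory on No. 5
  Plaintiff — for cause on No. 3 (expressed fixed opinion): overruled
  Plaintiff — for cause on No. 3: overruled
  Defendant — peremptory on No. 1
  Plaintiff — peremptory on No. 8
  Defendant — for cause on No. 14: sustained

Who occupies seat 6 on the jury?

Removed: #1, #4, #5, #8, #9, #14, #16. (#3, #11 stay — for-cause denied.)
Filling seats in venire order through position 6: #2, #3, #6, #7, #10, #11.
So seat 6 is #11.

11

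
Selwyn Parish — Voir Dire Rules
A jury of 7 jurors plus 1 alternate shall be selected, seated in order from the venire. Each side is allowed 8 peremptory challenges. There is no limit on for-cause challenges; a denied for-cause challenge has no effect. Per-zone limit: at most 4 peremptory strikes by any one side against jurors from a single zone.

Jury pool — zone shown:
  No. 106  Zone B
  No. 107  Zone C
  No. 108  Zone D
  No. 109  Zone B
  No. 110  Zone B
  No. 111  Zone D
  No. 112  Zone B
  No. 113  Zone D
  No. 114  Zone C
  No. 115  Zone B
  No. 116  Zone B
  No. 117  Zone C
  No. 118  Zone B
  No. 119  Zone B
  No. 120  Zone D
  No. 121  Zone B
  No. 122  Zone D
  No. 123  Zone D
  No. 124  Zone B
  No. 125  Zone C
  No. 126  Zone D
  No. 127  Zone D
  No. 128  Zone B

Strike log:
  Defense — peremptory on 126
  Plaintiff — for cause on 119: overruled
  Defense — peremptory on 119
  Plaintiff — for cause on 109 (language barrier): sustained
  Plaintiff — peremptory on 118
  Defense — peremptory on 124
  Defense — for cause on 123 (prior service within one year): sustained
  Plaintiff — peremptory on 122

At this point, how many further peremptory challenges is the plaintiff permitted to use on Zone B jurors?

Plaintiff peremptories so far: #118, #122 — 2 of 8 used, 6 left overall.
Against Zone B: #118 — 1 used; per-zone cap 4 leaves 3.
Binding limit: min(6, 3) = 3.

3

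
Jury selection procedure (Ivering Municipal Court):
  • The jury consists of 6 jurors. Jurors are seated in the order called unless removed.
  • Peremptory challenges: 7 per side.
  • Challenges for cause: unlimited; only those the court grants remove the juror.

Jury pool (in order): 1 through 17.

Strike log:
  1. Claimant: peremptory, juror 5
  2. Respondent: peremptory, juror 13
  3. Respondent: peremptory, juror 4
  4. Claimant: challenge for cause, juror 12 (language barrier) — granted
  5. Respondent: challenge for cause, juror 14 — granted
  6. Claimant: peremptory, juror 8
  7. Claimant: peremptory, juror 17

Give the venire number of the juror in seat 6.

Removed: #4, #5, #8, #12, #13, #14, #17.
Filling seats in venire order through position 6: #1, #2, #3, #6, #7, #9.
So seat 6 is #9.

9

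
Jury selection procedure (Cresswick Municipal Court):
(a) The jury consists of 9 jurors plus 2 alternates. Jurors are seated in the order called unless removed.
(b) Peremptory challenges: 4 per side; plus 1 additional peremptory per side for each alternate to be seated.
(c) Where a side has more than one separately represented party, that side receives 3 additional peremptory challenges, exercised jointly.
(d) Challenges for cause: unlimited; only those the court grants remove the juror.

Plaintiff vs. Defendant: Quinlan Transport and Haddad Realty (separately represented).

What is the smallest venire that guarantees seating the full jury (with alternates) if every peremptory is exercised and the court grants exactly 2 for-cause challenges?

28

Seats to fill: 9 + 2 alternates = 11.
Peremptories — Plaintiff: 4 + 1×2 = 6; Defendant: 4 + 1×2 + 3 = 9; total 15.
For-cause removals: 2.
Minimum venire: 11 + 15 + 2 = 28.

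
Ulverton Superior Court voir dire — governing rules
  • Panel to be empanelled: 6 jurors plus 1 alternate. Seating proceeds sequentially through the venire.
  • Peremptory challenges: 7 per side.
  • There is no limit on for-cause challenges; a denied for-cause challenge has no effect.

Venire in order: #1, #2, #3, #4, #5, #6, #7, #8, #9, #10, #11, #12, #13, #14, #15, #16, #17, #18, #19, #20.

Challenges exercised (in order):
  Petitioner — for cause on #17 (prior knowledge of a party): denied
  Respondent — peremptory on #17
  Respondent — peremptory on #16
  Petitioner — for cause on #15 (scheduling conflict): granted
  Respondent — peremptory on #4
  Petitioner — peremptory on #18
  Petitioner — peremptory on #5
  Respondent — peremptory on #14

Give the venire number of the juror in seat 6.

Removed: #4, #5, #14, #15, #16, #17, #18.
Seating in order: seats 1–6 → #1, #2, #3, #6, #7, #8; alternates → #9.
So seat 6 is #8.

8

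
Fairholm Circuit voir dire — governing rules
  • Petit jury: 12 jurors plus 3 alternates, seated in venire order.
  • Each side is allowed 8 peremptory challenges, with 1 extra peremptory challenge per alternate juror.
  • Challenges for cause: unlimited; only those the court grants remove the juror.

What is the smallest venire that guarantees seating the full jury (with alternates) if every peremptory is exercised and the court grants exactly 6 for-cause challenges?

Seats to fill: 12 + 3 alternates = 15.
Peremptories: 8 + 1×3 = 11 per side × 2 sides = 22.
For-cause removals: 6.
Minimum venire: 15 + 22 + 6 = 43.

43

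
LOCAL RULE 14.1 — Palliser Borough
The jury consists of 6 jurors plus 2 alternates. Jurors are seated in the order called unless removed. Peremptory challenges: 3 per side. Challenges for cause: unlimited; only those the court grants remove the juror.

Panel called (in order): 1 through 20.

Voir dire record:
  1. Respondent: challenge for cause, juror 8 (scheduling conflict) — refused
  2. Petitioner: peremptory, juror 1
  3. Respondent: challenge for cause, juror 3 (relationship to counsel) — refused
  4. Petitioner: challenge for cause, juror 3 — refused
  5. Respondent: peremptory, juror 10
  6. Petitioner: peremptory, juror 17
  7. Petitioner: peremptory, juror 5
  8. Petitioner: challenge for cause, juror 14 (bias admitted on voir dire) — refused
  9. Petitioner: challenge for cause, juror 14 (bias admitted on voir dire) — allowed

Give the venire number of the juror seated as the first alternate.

9

Removed: #1, #5, #10, #14, #17. (#3, #8 stay — for-cause denied.)
Seating in order: seats 1–6 → #2, #3, #4, #6, #7, #8; alternates → #9, #11.
So alternate 1 is #9.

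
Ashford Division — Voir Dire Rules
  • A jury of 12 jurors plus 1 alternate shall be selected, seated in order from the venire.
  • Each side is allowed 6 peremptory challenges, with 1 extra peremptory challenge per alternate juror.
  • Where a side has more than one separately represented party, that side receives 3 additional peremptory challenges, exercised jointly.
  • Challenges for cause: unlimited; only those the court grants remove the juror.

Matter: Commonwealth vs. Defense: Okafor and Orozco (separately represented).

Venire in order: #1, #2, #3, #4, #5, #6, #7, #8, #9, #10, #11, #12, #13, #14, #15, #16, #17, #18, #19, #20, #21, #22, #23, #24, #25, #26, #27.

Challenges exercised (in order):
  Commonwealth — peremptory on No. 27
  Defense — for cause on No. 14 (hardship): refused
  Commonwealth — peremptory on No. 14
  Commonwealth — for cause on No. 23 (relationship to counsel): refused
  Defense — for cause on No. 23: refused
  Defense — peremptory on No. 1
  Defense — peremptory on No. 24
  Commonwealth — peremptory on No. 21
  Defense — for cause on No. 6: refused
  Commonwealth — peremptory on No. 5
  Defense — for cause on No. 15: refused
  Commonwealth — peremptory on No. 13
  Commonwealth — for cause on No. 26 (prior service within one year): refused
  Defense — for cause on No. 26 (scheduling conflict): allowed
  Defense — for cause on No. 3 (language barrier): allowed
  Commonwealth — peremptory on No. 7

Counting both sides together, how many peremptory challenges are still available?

9

Commonwealth allotment: 6 base + 1 × 1 alternate = 7. Defense allotment: 6 base + 1 × 1 alternate + 3 multi-party = 10.
Commonwealth peremptories used: #27, #14, #21, #5, #13, #7 — 6 (for-cause on #23, #26 don't count).
Defense peremptories used: #1, #24 — 2 (for-cause on #14, #23, #6, #15, #26, #3 don't count).
Remaining: (7 − 6) + (10 − 2) = 9.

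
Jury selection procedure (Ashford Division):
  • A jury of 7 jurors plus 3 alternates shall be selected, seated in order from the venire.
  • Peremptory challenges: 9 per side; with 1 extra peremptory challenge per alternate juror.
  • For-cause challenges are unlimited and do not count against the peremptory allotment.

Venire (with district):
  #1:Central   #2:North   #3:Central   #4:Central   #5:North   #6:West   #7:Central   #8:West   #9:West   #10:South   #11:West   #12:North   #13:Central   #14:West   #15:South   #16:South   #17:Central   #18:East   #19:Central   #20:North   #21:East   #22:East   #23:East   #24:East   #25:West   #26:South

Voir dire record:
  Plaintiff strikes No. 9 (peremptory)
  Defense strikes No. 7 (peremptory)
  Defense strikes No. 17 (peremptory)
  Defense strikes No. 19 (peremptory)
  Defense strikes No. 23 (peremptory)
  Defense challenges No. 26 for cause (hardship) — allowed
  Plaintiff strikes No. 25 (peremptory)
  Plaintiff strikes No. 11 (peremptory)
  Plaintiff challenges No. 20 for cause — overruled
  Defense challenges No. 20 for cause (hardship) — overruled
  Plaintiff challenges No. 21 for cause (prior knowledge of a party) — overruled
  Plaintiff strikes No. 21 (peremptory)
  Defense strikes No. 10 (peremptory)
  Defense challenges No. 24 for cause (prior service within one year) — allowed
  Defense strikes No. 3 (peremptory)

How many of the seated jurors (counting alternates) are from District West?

Removed: #3, #7, #9, #10, #11, #17, #19, #21, #23, #24, #25, #26.
Seated (10 incl. alternates): #1, #2, #4, #5, #6, #8, #12, #13, #14, #15.
Of those, in District West: #6, #8, #14 → 3.

3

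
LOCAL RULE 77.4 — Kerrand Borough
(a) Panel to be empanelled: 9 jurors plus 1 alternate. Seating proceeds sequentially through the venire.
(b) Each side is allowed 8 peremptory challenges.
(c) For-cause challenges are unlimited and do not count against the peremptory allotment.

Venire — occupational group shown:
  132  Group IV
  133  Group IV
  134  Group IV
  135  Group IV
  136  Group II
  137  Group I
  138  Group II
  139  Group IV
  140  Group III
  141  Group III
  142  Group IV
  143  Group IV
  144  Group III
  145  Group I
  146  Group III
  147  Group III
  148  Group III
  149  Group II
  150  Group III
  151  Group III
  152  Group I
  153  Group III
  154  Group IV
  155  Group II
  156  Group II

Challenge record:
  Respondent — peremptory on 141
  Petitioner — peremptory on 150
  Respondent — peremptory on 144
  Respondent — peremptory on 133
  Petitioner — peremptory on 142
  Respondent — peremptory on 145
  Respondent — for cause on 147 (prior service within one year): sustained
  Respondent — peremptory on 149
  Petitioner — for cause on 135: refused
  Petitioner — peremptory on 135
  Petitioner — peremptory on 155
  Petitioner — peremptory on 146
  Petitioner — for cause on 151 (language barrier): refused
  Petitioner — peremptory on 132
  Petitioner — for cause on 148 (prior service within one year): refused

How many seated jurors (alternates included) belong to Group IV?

Removed: #132, #133, #135, #141, #142, #144, #145, #146, #147, #149, #150, #155.
Seated (10 incl. alternates): #134, #136, #137, #138, #139, #140, #143, #148, #151, #152.
Of those, in Group IV: #134, #139, #143 → 3.

3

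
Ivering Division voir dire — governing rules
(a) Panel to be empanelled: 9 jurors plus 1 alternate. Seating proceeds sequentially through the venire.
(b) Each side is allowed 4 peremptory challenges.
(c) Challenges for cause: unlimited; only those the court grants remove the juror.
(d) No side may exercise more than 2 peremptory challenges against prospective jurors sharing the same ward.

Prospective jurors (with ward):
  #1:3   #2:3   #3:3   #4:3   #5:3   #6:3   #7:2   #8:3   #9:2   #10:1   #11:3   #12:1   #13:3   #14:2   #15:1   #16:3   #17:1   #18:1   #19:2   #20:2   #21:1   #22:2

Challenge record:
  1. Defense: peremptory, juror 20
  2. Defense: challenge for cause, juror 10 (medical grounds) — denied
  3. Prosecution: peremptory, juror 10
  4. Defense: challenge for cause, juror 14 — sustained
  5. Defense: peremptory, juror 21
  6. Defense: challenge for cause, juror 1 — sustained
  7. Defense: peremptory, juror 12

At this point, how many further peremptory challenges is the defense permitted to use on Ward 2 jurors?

Defense peremptories so far: #20, #21, #12 — 3 of 4 used, 1 left overall.
Against Ward 2: #20 — 1 used; per-ward cap 2 leaves 1.
Binding limit: min(1, 1) = 1.

1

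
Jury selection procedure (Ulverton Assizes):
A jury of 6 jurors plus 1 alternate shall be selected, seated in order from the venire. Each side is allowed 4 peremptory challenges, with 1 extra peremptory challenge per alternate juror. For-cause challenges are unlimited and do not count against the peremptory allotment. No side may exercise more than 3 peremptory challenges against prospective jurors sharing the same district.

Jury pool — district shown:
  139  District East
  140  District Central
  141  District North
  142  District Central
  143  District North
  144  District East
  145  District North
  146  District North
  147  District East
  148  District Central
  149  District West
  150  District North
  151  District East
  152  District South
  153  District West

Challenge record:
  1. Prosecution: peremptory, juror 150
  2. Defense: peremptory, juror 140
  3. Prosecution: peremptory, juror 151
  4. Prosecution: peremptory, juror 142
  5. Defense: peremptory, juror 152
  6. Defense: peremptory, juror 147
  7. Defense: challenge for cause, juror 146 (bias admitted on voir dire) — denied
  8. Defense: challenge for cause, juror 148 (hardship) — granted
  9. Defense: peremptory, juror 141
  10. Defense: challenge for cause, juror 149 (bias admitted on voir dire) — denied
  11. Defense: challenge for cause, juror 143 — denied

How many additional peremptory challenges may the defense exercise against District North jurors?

1

Defense peremptories so far: #140, #152, #147, #141 — 4 of 5 used, 1 left overall.
Against District North: #141 — 1 used; per-district cap 3 leaves 2.
Binding limit: min(1, 2) = 1.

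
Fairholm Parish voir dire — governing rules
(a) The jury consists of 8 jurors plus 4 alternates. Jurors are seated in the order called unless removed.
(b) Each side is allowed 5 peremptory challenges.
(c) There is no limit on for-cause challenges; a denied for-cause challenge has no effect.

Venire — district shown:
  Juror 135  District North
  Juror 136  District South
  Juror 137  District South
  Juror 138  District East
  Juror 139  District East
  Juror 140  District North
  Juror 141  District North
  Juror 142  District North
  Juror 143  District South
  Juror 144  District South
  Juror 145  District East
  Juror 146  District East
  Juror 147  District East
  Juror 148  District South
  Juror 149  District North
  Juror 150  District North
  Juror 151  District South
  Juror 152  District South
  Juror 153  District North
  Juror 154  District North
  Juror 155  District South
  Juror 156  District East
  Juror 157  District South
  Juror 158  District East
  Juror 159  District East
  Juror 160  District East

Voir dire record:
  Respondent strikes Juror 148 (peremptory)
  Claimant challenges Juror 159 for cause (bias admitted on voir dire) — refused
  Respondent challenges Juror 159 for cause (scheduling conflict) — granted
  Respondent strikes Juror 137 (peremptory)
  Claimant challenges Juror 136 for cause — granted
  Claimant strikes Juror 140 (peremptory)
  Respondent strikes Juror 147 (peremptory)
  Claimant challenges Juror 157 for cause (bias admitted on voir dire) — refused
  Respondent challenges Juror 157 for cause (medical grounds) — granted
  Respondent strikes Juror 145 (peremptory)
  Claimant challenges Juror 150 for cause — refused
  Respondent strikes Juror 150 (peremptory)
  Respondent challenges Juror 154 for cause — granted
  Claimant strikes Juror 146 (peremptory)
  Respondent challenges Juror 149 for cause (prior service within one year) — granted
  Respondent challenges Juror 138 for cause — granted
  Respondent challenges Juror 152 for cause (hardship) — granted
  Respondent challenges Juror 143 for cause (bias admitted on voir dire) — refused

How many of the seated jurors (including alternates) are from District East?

Removed: #136, #137, #138, #140, #145, #146, #147, #148, #149, #150, #152, #154, #157, #159.
Seated (12 incl. alternates): #135, #139, #141, #142, #143, #144, #151, #153, #155, #156, #158, #160.
Of those, in District East: #139, #156, #158, #160 → 4.

4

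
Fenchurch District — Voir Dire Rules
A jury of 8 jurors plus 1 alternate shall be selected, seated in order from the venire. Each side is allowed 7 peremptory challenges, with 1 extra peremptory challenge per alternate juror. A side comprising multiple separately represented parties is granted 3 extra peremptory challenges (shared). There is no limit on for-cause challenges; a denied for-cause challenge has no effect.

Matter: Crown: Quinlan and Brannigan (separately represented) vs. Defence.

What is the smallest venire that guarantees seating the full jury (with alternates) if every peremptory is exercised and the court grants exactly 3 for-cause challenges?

Seats to fill: 8 + 1 alternates = 9.
Peremptories — Crown: 7 + 1×1 + 3 = 11; Defence: 7 + 1×1 = 8; total 19.
For-cause removals: 3.
Minimum venire: 9 + 19 + 3 = 31.

31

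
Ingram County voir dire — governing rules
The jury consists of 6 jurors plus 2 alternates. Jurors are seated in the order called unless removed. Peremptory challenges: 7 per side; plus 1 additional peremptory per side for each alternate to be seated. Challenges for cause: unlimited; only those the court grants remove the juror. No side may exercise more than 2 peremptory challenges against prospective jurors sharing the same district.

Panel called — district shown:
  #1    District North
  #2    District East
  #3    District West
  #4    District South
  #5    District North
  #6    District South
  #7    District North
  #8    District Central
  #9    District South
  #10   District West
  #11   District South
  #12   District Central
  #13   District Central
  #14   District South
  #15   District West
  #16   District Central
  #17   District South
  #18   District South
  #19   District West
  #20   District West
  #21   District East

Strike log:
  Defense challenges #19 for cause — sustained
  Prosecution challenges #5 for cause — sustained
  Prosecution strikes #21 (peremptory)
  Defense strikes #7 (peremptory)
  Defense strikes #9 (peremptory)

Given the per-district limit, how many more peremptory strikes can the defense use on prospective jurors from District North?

1

Defense peremptories so far: #7, #9 — 2 of 9 used, 7 left overall.
Against District North: #7 — 1 used; per-district cap 2 leaves 1.
Binding limit: min(7, 1) = 1.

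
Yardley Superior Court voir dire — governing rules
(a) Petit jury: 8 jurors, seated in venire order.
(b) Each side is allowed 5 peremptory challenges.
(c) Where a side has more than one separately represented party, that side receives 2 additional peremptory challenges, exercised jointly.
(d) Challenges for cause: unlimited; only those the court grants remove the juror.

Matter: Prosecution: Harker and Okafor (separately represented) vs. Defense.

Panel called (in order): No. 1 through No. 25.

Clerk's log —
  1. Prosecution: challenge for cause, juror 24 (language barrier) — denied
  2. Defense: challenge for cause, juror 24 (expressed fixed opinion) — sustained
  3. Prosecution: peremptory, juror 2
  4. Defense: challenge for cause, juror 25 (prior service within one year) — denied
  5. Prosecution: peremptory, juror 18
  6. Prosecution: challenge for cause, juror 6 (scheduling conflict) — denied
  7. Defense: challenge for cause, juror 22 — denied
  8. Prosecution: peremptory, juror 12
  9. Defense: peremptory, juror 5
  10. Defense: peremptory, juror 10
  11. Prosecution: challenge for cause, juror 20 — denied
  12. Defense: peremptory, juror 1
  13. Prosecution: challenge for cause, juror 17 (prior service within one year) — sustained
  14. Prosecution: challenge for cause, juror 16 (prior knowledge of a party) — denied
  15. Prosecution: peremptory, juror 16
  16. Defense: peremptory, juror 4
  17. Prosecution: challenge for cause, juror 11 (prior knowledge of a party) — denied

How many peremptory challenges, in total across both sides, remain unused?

Prosecution allotment: 5 base + 2 multi-party = 7. Defense allotment: 5.
Prosecution peremptories used: #2, #18, #12, #16 — 4 (for-cause on #24, #6, #20, #17, #16, #11 don't count).
Defense peremptories used: #5, #10, #1, #4 — 4 (for-cause on #24, #25, #22 don't count).
Remaining: (7 − 4) + (5 − 4) = 4.

4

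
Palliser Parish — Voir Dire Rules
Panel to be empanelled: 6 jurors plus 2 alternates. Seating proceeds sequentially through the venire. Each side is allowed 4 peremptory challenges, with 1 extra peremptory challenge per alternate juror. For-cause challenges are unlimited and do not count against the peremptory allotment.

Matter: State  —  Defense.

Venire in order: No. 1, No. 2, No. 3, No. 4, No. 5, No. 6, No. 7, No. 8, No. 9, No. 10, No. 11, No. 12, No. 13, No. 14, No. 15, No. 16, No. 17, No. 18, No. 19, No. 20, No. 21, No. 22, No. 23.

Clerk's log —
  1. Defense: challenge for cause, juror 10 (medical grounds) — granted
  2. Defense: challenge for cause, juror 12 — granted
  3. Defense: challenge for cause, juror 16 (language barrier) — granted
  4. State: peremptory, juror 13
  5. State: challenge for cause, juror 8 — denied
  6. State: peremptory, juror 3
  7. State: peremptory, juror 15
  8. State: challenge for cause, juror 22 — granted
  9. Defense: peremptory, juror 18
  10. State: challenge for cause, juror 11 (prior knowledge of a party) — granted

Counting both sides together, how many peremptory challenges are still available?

State allotment: 4 base + 1 × 2 alternates = 6. Defense allotment: 4 base + 1 × 2 alternates = 6.
State peremptories used: #13, #3, #15 — 3 (for-cause on #8, #22, #11 don't count).
Defense peremptories used: #18 — 1 (for-cause on #10, #12, #16 don't count).
Remaining: (6 − 3) + (6 − 1) = 8.

8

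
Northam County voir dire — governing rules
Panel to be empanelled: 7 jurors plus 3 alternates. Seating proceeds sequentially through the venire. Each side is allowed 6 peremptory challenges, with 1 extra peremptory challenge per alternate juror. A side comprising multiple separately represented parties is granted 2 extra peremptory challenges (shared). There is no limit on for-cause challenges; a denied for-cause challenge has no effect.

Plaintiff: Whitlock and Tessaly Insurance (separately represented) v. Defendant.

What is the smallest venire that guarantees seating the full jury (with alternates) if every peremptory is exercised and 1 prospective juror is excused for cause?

Seats to fill: 7 + 3 alternates = 10.
Peremptories — Plaintiff: 6 + 1×3 + 2 = 11; Defendant: 6 + 1×3 = 9; total 20.
For-cause removals: 1.
Minimum venire: 10 + 20 + 1 = 31.

31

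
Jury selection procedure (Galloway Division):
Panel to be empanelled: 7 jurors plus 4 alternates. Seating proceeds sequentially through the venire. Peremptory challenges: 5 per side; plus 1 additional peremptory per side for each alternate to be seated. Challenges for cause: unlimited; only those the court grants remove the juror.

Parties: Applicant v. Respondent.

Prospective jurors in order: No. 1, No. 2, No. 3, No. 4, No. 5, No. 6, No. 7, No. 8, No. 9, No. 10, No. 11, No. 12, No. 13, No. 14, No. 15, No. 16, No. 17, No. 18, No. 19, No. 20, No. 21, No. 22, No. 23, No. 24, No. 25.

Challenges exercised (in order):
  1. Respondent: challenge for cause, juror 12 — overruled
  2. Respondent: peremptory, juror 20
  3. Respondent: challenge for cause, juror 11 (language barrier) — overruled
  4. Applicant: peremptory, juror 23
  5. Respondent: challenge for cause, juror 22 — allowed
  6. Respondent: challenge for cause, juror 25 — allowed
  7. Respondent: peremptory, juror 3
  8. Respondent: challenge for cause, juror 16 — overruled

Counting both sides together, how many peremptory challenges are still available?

Applicant allotment: 5 base + 1 × 4 alternates = 9. Respondent allotment: 5 base + 1 × 4 alternates = 9.
Applicant peremptories used: #23 — 1.
Respondent peremptories used: #20, #3 — 2 (for-cause on #12, #11, #22, #25, #16 don't count).
Remaining: (9 − 1) + (9 − 2) = 15.

15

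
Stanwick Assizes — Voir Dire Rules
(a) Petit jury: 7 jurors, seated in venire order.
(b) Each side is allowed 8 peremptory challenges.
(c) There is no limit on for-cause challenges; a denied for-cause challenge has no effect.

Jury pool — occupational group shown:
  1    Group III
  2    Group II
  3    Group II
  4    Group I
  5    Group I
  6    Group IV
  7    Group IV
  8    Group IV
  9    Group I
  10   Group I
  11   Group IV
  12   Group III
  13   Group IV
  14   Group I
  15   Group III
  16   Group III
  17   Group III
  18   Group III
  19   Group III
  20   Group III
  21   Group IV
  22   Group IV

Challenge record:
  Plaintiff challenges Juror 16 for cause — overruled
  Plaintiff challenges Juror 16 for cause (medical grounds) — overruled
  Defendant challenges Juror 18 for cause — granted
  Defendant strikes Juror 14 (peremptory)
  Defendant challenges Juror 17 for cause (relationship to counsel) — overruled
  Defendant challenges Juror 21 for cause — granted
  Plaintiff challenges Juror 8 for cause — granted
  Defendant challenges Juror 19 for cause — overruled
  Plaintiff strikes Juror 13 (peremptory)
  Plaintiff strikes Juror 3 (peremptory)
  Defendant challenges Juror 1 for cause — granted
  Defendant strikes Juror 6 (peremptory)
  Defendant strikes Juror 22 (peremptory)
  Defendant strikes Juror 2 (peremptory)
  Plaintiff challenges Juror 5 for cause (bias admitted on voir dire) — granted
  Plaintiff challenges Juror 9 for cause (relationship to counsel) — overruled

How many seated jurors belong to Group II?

Removed: #1, #2, #3, #5, #6, #8, #13, #14, #18, #21, #22.
Seated jurors 1–7: #4, #7, #9, #10, #11, #12, #15.
None of those are in Group II → 0.

0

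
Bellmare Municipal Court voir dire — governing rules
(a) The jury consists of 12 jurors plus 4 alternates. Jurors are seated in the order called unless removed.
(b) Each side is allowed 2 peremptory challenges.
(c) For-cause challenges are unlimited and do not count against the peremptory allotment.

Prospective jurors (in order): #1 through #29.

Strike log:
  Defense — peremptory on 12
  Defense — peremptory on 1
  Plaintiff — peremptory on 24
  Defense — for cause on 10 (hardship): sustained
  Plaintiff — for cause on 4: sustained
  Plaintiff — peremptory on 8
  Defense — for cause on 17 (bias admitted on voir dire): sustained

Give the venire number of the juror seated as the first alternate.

Removed: #1, #4, #8, #10, #12, #17, #24.
Filling seats in venire order through position 13: #2, #3, #5, #6, #7, #9, #11, #13, #14, #15, #16, #18, #19.
So alternate 1 is #19.

19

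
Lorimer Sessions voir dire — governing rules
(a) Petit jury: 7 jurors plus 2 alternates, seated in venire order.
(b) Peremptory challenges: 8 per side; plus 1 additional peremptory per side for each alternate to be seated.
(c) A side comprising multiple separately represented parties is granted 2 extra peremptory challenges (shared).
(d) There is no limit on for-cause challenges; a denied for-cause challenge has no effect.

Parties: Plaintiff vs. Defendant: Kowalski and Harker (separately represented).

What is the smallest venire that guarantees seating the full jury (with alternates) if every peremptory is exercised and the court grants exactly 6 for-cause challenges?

37

Seats to fill: 7 + 2 alternates = 9.
Peremptories — Plaintiff: 8 + 1×2 = 10; Defendant: 8 + 1×2 + 2 = 12; total 22.
For-cause removals: 6.
Minimum venire: 9 + 22 + 6 = 37.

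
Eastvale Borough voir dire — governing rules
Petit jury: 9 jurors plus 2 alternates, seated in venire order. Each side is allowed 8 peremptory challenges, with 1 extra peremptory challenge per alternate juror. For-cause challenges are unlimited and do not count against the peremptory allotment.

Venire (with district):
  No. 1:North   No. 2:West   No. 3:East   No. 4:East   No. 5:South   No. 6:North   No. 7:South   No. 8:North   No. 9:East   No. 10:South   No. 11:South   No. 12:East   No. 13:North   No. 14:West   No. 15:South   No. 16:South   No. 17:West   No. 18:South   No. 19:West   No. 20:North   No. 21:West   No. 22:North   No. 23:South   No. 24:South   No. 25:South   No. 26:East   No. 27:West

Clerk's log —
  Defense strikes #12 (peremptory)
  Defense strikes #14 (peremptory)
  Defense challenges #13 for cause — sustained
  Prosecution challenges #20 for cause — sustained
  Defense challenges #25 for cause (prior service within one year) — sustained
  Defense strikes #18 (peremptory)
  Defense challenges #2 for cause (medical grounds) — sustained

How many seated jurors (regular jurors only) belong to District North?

Removed: #2, #12, #13, #14, #18, #20, #25.
Seated jurors 1–9: #1, #3, #4, #5, #6, #7, #8, #9, #10 (alternates #11, #15 not counted).
Of those, in District North: #1, #6, #8 → 3.

3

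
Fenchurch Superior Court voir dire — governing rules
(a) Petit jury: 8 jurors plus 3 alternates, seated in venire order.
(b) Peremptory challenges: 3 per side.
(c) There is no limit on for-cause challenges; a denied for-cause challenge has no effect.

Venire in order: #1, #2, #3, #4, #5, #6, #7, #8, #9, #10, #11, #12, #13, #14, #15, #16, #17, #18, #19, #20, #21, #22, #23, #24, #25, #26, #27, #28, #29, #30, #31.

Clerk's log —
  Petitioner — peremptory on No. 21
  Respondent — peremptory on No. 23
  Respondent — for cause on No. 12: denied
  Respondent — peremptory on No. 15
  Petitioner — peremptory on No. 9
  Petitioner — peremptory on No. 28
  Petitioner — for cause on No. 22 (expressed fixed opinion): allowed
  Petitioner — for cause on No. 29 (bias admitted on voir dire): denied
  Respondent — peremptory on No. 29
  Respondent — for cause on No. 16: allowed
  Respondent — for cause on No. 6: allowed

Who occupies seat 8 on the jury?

10

Removed: #6, #9, #15, #16, #21, #22, #23, #28, #29. (#12 stays — for-cause denied.)
Filling seats in venire order through position 8: #1, #2, #3, #4, #5, #7, #8, #10.
So seat 8 is #10.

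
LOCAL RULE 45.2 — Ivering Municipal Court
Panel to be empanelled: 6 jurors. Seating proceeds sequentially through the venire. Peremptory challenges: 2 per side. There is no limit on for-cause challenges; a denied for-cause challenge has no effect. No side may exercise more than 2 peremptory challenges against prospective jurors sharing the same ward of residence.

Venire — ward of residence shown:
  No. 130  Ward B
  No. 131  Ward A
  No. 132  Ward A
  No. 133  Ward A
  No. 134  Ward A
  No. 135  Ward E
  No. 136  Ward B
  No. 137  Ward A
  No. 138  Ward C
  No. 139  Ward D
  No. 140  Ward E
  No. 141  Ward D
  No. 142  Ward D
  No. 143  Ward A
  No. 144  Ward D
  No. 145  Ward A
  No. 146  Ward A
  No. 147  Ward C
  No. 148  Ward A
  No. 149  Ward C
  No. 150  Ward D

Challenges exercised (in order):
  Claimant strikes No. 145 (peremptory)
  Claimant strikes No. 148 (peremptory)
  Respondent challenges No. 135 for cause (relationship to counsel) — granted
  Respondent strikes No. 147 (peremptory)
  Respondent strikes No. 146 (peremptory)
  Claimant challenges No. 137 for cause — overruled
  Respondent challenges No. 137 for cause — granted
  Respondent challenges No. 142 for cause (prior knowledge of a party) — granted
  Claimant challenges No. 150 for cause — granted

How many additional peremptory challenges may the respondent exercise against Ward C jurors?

0

Respondent peremptories so far: #147, #146 — 2 of 2 used, 0 left overall.
Against Ward C: #147 — 1 used; per-ward cap 2 leaves 1.
Binding limit: min(0, 1) = 0.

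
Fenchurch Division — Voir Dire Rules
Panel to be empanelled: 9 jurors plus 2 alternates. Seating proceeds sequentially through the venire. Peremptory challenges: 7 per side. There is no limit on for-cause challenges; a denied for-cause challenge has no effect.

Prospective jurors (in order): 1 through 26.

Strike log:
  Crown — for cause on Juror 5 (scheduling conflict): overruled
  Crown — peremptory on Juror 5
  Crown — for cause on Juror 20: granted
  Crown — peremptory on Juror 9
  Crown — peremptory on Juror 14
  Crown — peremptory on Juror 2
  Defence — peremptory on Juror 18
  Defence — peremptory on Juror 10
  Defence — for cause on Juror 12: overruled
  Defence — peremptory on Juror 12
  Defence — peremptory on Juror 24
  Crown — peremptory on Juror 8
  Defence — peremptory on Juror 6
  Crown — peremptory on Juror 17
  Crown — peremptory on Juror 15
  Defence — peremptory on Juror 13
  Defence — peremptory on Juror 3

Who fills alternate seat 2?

Removed: #2, #3, #5, #6, #8, #9, #10, #12, #13, #14, #15, #17, #18, #20, #24.
Seating in order: seats 1–9 → #1, #4, #7, #11, #16, #19, #21, #22, #23; alternates → #25, #26.
So alternate 2 is #26.

26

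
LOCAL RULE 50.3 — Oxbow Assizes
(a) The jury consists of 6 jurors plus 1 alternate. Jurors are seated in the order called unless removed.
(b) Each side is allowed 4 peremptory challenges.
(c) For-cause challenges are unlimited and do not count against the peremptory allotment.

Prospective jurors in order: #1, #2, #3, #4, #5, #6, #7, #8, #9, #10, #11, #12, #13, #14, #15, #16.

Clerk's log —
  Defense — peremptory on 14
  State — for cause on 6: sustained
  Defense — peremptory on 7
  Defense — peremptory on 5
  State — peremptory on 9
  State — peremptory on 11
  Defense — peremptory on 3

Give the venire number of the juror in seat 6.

Removed: #3, #5, #6, #7, #9, #11, #14.
Seating in order: seats 1–6 → #1, #2, #4, #8, #10, #12; alternates → #13.
So seat 6 is #12.

12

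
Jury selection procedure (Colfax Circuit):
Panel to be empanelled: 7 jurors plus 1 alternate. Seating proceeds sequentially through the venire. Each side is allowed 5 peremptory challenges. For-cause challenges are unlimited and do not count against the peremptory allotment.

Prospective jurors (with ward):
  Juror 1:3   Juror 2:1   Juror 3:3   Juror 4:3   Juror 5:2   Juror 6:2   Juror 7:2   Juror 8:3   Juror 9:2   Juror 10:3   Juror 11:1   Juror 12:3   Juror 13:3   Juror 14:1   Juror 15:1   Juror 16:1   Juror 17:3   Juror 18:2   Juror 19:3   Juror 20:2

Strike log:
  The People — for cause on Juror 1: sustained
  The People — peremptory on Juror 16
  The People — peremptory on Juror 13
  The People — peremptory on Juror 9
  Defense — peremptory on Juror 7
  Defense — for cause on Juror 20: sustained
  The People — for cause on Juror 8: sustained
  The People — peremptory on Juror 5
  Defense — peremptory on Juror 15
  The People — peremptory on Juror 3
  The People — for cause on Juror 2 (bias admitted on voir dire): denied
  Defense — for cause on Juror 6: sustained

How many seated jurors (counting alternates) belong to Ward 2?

1

Removed: #1, #3, #5, #6, #7, #8, #9, #13, #15, #16, #20.
Seated (8 incl. alternates): #2, #4, #10, #11, #12, #14, #17, #18.
Of those, in Ward 2: #18 → 1.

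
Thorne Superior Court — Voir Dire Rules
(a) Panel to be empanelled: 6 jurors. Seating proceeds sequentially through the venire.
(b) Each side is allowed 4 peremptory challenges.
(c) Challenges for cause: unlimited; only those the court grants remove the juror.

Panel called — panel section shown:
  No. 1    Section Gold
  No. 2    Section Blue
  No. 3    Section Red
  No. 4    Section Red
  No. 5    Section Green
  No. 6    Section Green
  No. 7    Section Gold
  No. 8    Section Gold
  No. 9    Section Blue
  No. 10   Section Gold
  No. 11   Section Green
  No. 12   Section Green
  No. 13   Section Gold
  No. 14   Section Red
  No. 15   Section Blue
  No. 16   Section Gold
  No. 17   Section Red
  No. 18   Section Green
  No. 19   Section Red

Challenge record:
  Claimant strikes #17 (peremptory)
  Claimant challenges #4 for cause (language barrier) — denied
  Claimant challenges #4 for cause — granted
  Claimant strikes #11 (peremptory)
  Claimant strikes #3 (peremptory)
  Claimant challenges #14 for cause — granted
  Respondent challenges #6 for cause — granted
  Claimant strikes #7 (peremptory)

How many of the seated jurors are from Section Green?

Removed: #3, #4, #6, #7, #11, #14, #17.
Seated jurors 1–6: #1, #2, #5, #8, #9, #10.
Of those, in Section Green: #5 → 1.

1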